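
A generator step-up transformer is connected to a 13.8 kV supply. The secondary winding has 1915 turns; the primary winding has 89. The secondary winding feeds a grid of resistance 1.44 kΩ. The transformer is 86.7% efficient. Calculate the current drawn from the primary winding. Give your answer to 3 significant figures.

I_p ≈ 5120 A

V_s = 13800 × 1915/89 = 296930 V.
I_s = V_s/R = 296930/1440 = 206.20 A.
P_out = V_s I_s = 296930 × 206.20 = 6.1228×10^7 W.
P_in = P_out/η = 6.1228×10^7/0.867 = 7.0621×10^7 W.
I_p = P_in/V_p = 7.0621×10^7/13800 = 5120 A.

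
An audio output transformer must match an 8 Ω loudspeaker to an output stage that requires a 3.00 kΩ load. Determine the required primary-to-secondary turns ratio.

Z_p/Z_s = (N_p/N_s)², so N_p/N_s = √(3000/8) = √375 = 19.4.

N_p/N_s ≈ 19.4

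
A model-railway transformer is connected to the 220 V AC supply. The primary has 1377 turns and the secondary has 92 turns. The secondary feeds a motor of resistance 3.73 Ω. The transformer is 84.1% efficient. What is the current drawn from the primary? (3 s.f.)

I_p ≈ 0.313 A

V_s = 220 × 92/1377 = 14.699 V.
I_s = V_s/R = 14.699/3.73 = 3.9406 A.
P_out = V_s I_s = 14.699 × 3.9406 = 57.922 W.
P_in = P_out/η = 57.922/0.841 = 68.873 W.
I_p = P_in/V_p = 68.873/220 = 0.313 A.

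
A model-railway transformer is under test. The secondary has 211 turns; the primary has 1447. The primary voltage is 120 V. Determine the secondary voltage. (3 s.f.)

V_s ≈ 17.5 V

V_s/V_p = N_s/N_p, so V_s = 120 × 211/1447 = 17.5 V.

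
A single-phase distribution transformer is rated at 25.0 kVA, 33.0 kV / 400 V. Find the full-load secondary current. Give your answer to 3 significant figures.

I_s = S/V_s = 25000/400 = 62.5 A.

I_s ≈ 62.5 A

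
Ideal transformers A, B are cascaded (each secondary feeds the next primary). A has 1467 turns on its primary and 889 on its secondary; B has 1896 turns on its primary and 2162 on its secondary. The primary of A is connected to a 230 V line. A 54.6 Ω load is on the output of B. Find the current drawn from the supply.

I_supply ≈ 2.01 A

Secondary of A: V = 230.00 × 889/1467 = 139.38 V.
Secondary of B: V = 139.38 × 2162/1896 = 158.93 V.
I_load = 158.93/54.6 = 2.9109 A, so P_out = 158.93 × 2.9109 = 462.64 W.
All ideal ⇒ P_in = P_out, so I_supply = 462.64/230 = 2.01 A.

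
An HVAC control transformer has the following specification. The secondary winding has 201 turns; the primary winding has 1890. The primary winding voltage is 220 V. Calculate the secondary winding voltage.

V_s ≈ 23.4 V

V_s/V_p = N_s/N_p, so V_s = 220 × 201/1890 = 23.4 V.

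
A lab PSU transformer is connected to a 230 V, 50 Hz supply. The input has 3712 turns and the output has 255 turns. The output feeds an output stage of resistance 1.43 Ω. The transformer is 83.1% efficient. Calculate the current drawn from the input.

V_out = 230 × 255/3712 = 15.800 V.
I_out = V_out/R = 15.800/1.43 = 11.049 A.
P_out = V_out I_out = 15.800 × 11.049 = 174.58 W.
P_in = P_out/η = 174.58/0.831 = 210.08 W.
I_in = P_in/V_in = 210.08/230 = 0.913 A.

I_in ≈ 0.913 A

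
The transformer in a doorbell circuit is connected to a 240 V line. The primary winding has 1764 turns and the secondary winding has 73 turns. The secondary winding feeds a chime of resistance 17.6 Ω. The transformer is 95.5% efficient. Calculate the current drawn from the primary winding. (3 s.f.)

V_s = 240 × 73/1764 = 9.9320 V.
I_s = V_s/R = 9.9320/17.6 = 0.56432 A.
P_out = V_s I_s = 9.9320 × 0.56432 = 5.6048 W.
P_in = P_out/η = 5.6048/0.955 = 5.8689 W.
I_p = P_in/V_p = 5.8689/240 = 0.0245 A.

I_p ≈ 0.0245 A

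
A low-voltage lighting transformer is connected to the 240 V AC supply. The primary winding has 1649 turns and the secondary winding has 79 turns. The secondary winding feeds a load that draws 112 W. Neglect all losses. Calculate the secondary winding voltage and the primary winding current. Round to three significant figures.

V_s = V_p × N_s/N_p = 240 × 79/1649 = 11.498 V.
I_s = P/V_s = 112/11.498 = 9.7409 A.
I_p = I_s × N_s/N_p = 9.7409 × 79/1649 = 0.467 A.

V_s ≈ 11.5 V, I_p ≈ 0.467 A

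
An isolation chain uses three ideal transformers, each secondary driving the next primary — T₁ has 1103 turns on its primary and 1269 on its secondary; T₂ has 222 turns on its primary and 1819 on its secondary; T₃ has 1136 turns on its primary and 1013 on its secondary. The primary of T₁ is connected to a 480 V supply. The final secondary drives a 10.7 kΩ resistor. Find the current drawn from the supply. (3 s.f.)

After T₁: V = 480.00 × 1269/1103 = 552.24 V.
After T₂: V = 552.24 × 1819/222 = 4524.9 V.
After T₃: V = 4524.9 × 1013/1136 = 4035.0 V.
I_load = 4035.0/10700 = 0.37710 A, so P_out = 4035.0 × 0.37710 = 1521.6 W.
All ideal ⇒ P_in = P_out, so I_supply = 1521.6/480 = 3.17 A.

I_supply ≈ 3.17 A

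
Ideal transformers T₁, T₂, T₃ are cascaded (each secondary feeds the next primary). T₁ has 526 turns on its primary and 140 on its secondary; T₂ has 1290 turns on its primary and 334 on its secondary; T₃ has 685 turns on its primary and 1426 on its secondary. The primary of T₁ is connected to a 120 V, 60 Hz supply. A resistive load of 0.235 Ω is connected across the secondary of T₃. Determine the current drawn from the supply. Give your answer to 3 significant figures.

I_supply ≈ 10.5 A

Secondary of T₁: V = 120.00 × 140/526 = 31.939 V.
Secondary of T₂: V = 31.939 × 334/1290 = 8.2695 V.
Secondary of T₃: V = 8.2695 × 1426/685 = 17.215 V.
I_load = 17.215/0.235 = 73.256 A, so P_out = 17.215 × 73.256 = 1261.1 W.
All ideal ⇒ P_in = P_out, so I_supply = 1261.1/120 = 10.5 A.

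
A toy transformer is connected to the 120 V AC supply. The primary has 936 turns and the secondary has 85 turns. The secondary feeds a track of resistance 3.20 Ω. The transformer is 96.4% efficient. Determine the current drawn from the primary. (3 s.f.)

I_p ≈ 0.321 A

V_s = 120 × 85/936 = 10.897 V.
I_s = V_s/R = 10.897/3.20 = 3.4054 A.
P_out = V_s I_s = 10.897 × 3.4054 = 37.111 W.
P_in = P_out/η = 37.111/0.964 = 38.497 W.
I_p = P_in/V_p = 38.497/120 = 0.321 A.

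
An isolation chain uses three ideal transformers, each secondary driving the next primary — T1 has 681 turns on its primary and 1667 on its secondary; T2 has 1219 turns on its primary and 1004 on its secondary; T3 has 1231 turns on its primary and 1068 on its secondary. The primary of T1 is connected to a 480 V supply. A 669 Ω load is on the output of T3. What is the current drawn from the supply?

I_supply ≈ 2.20 A

After T1: V = 480.00 × 1667/681 = 1175.0 V.
After T2: V = 1175.0 × 1004/1219 = 967.74 V.
After T3: V = 967.74 × 1068/1231 = 839.60 V.
I_load = 839.60/669 = 1.2550 A, so P_out = 839.60 × 1.2550 = 1053.7 W.
All ideal ⇒ P_in = P_out, so I_supply = 1053.7/480 = 2.20 A.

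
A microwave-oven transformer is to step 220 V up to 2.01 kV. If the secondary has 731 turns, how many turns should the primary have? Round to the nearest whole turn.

N_p = 80 turns

N_p/N_s = V_p/V_s, so N_p = 731 × 220/2010 = 80.0 ≈ 80 turns.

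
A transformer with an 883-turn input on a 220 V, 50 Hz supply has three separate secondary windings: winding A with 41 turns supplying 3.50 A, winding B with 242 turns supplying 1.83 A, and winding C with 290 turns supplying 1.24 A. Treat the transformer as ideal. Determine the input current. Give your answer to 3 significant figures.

I_in ≈ 1.07 A

V_A = 220 × 41/883 = 10.215 V; V_B = 220 × 242/883 = 60.294 V; V_C = 220 × 290/883 = 72.254 V.
P_out = V_A I_A + V_B I_B + V_C I_C = 10.215×3.50 + 60.294×1.83 + 72.254×1.24 = 35.753 + 110.34 + 89.595 = 235.69 W.
Ideal ⇒ P_in = P_out, so I_in = P_out/V_in = 235.69/220 = 1.07 A.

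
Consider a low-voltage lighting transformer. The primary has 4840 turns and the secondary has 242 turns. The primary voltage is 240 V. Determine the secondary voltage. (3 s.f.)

V_s/V_p = N_s/N_p, so V_s = 240 × 242/4840 = 12.0 V.

V_s ≈ 12.0 V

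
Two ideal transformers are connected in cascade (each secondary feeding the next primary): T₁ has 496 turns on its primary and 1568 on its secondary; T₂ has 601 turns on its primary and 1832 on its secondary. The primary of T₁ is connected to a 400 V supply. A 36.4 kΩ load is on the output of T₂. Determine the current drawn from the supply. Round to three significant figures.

I_supply ≈ 1.02 A

Secondary of T₁: V = 400.00 × 1568/496 = 1264.5 V.
Secondary of T₂: V = 1264.5 × 1832/601 = 3854.6 V.
I_load = 3854.6/36400 = 0.10589 A, so P_out = 3854.6 × 0.10589 = 408.18 W.
All ideal ⇒ P_in = P_out, so I_supply = 408.18/400 = 1.02 A.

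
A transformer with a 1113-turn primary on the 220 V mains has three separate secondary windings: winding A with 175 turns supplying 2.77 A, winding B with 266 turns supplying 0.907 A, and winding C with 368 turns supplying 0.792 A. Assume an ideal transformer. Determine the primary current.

I_p ≈ 0.914 A

V_A = 220 × 175/1113 = 34.591 V; V_B = 220 × 266/1113 = 52.579 V; V_C = 220 × 368/1113 = 72.740 V.
P_out = V_A I_A + V_B I_B + V_C I_C = 34.591×2.77 + 52.579×0.907 + 72.740×0.792 = 95.818 + 47.689 + 57.610 = 201.12 W.
Ideal ⇒ P_in = P_out, so I_p = P_out/V_p = 201.12/220 = 0.914 A.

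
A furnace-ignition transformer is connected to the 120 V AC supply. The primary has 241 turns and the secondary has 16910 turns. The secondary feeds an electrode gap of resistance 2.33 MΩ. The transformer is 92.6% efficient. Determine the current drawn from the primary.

V_s = 120 × 16910/241 = 8419.9 V.
I_s = V_s/R = 8419.9/(2.33×10^6) = 0.0036137 A.
P_out = V_s I_s = 8419.9 × 0.0036137 = 30.427 W.
P_in = P_out/η = 30.427/0.926 = 32.859 W.
I_p = P_in/V_p = 32.859/120 = 0.274 A.

I_p ≈ 0.274 A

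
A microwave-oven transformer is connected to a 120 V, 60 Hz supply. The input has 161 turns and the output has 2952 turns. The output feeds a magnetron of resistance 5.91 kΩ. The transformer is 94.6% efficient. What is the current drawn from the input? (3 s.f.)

I_in ≈ 7.22 A

V_out = 120 × 2952/161 = 2200.2 V.
I_out = V_out/R = 2200.2/5910 = 0.37229 A.
P_out = V_out I_out = 2200.2 × 0.37229 = 819.14 W.
P_in = P_out/η = 819.14/0.946 = 865.89 W.
I_in = P_in/V_in = 865.89/120 = 7.22 A.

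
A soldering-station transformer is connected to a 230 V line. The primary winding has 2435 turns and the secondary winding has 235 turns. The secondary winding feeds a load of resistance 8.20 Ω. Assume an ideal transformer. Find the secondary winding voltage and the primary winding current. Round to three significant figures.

V_s ≈ 22.2 V, I_p ≈ 0.261 A

V_s = V_p × N_s/N_p = 230 × 235/2435 = 22.197 V.
I_s = V_s/R = 22.197/8.20 = 2.7070 A.
I_p = I_s × N_s/N_p = 2.7070 × 235/2435 = 0.261 A.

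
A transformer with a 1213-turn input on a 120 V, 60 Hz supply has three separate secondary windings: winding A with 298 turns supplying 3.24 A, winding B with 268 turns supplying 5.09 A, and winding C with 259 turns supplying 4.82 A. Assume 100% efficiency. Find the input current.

I_in ≈ 2.95 A

V_A = 120 × 298/1213 = 29.481 V; V_B = 120 × 268/1213 = 26.513 V; V_C = 120 × 259/1213 = 25.622 V.
P_out = V_A I_A + V_B I_B + V_C I_C = 29.481×3.24 + 26.513×5.09 + 25.622×4.82 = 95.517 + 134.95 + 123.50 = 353.97 W.
Ideal ⇒ P_in = P_out, so I_in = P_out/V_in = 353.97/120 = 2.95 A.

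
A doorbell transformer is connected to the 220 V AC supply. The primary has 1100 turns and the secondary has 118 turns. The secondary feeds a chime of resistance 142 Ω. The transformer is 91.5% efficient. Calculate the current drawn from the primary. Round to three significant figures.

I_p ≈ 0.0195 A

V_s = 220 × 118/1100 = 23.600 V.
I_s = V_s/R = 23.600/142 = 0.16620 A.
P_out = V_s I_s = 23.600 × 0.16620 = 3.9223 W.
P_in = P_out/η = 3.9223/0.915 = 4.2866 W.
I_p = P_in/V_p = 4.2866/220 = 0.0195 A.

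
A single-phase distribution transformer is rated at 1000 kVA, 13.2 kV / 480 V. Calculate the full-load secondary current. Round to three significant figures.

I_s ≈ 2080 A

I_s = S/V_s = 1000000/480 = 2080 A.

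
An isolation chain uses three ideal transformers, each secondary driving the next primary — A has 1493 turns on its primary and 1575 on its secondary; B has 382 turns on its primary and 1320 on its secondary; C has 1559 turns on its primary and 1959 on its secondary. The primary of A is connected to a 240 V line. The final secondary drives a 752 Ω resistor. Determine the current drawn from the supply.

I_supply ≈ 6.70 A

After A: V = 240.00 × 1575/1493 = 253.18 V.
After B: V = 253.18 × 1320/382 = 874.87 V.
After C: V = 874.87 × 1959/1559 = 1099.3 V.
I_load = 1099.3/752 = 1.4619 A, so P_out = 1099.3 × 1.4619 = 1607.1 W.
All ideal ⇒ P_in = P_out, so I_supply = 1607.1/240 = 6.70 A.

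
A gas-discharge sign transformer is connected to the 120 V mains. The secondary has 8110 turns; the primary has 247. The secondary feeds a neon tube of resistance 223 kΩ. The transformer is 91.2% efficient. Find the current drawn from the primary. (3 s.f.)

V_s = 120 × 8110/247 = 3940.1 V.
I_s = V_s/R = 3940.1/223000 = 0.017669 A.
P_out = V_s I_s = 3940.1 × 0.017669 = 69.615 W.
P_in = P_out/η = 69.615/0.912 = 76.333 W.
I_p = P_in/V_p = 76.333/120 = 0.636 A.

I_p ≈ 0.636 A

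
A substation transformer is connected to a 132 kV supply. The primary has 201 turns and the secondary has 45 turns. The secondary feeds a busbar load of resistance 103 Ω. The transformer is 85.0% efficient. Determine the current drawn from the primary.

I_p ≈ 75.6 A

V_s = 132000 × 45/201 = 29552 V.
I_s = V_s/R = 29552/103 = 286.91 A.
P_out = V_s I_s = 29552 × 286.91 = 8.4790×10^6 W.
P_in = P_out/η = 8.4790×10^6/0.850 = 9.9753×10^6 W.
I_p = P_in/V_p = 9.9753×10^6/132000 = 75.6 A.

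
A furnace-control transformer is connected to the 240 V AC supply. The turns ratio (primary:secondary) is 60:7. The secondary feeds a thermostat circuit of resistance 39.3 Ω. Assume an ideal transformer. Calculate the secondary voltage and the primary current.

V_s = V_p × N_s/N_p = 240 × 7/60 = 28.000 V.
I_s = V_s/R = 28.000/39.3 = 0.71247 A.
I_p = I_s × N_s/N_p = 0.71247 × 7/60 = 0.0831 A.

V_s ≈ 28.0 V, I_p ≈ 0.0831 A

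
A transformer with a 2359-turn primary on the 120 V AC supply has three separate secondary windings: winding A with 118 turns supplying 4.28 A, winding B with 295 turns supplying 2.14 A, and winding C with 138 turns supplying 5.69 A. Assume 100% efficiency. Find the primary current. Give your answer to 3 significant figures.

I_p ≈ 0.815 A

V_A = 120 × 118/2359 = 6.0025 V; V_B = 120 × 295/2359 = 15.006 V; V_C = 120 × 138/2359 = 7.0199 V.
P_out = V_A I_A + V_B I_B + V_C I_C = 6.0025×4.28 + 15.006×2.14 + 7.0199×5.69 = 25.691 + 32.114 + 39.943 = 97.748 W.
Ideal ⇒ P_in = P_out, so I_p = P_out/V_p = 97.748/120 = 0.815 A.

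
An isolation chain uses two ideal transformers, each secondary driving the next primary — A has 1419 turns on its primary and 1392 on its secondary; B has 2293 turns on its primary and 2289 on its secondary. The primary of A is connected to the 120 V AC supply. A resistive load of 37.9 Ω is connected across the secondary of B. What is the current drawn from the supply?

I_supply ≈ 3.04 A

After A: V = 120.00 × 1392/1419 = 117.72 V.
After B: V = 117.72 × 2289/2293 = 117.51 V.
I_load = 117.51/37.9 = 3.1006 A, so P_out = 117.51 × 3.1006 = 364.35 W.
All ideal ⇒ P_in = P_out, so I_supply = 364.35/120 = 3.04 A.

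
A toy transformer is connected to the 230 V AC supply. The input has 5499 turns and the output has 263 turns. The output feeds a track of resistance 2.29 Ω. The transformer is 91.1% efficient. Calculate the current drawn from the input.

I_in ≈ 0.252 A

V_out = 230 × 263/5499 = 11.000 V.
I_out = V_out/R = 11.000/2.29 = 4.8036 A.
P_out = V_out I_out = 11.000 × 4.8036 = 52.840 W.
P_in = P_out/η = 52.840/0.911 = 58.002 W.
I_in = P_in/V_in = 58.002/230 = 0.252 A.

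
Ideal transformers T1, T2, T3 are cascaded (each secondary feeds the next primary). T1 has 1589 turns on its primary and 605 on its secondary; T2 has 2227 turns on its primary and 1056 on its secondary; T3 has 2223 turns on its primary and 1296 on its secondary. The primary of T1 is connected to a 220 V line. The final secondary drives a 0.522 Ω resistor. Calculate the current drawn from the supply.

Secondary of T1: V = 220.00 × 605/1589 = 83.763 V.
Secondary of T2: V = 83.763 × 1056/2227 = 39.719 V.
Secondary of T3: V = 39.719 × 1296/2223 = 23.156 V.
I_load = 23.156/0.522 = 44.360 A, so P_out = 23.156 × 44.360 = 1027.2 W.
All ideal ⇒ P_in = P_out, so I_supply = 1027.2/220 = 4.67 A.

I_supply ≈ 4.67 A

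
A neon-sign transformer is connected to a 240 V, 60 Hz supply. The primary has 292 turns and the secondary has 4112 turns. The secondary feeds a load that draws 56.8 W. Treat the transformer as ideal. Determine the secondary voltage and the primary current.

V_s ≈ 3380 V, I_p ≈ 0.237 A

V_s = V_p × N_s/N_p = 240 × 4112/292 = 3379.7 V.
I_s = P/V_s = 56.8/3379.7 = 0.016806 A.
I_p = I_s × N_s/N_p = 0.016806 × 4112/292 = 0.237 A.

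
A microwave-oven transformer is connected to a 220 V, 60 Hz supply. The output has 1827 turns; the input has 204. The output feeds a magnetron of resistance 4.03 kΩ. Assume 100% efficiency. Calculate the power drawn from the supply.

V_out = V_in × N_out/N_in = 220 × 1827/204 = 1970.3 V.
I_out = V_out/R = 1970.3/4030 = 0.48891 A.
I_in = I_out × N_out/N_in = 0.48891 × 1827/204 = 4.3786 A.
P = V_in I_in = 220 × 4.3786 = 963 W.

P ≈ 963 W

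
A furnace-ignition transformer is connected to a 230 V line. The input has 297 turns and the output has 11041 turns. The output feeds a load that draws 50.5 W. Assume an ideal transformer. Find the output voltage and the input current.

V_out ≈ 8550 V, I_in ≈ 0.220 A

V_out = V_in × N_out/N_in = 230 × 11041/297 = 8550.3 V.
I_out = P/V_out = 50.5/8550.3 = 0.0059062 A.
I_in = I_out × N_out/N_in = 0.0059062 × 11041/297 = 0.220 A.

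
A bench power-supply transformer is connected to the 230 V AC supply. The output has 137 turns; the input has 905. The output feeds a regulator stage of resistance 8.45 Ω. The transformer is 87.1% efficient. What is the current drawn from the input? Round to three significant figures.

V_out = 230 × 137/905 = 34.818 V.
I_out = V_out/R = 34.818/8.45 = 4.1204 A.
P_out = V_out I_out = 34.818 × 4.1204 = 143.46 W.
P_in = P_out/η = 143.46/0.871 = 164.71 W.
I_in = P_in/V_in = 164.71/230 = 0.716 A.

I_in ≈ 0.716 A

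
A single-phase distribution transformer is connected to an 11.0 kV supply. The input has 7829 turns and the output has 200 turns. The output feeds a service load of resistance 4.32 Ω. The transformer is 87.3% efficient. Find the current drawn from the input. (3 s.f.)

I_in ≈ 1.90 A

V_out = 11000 × 200/7829 = 281.01 V.
I_out = V_out/R = 281.01/4.32 = 65.048 A.
P_out = V_out I_out = 281.01 × 65.048 = 18279 W.
P_in = P_out/η = 18279/0.873 = 20938 W.
I_in = P_in/V_in = 20938/11000 = 1.90 A.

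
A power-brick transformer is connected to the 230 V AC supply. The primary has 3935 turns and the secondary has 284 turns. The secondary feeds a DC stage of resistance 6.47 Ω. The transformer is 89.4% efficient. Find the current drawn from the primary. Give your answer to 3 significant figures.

V_s = 230 × 284/3935 = 16.600 V.
I_s = V_s/R = 16.600/6.47 = 2.5656 A.
P_out = V_s I_s = 16.600 × 2.5656 = 42.589 W.
P_in = P_out/η = 42.589/0.894 = 47.639 W.
I_p = P_in/V_p = 47.639/230 = 0.207 A.

I_p ≈ 0.207 A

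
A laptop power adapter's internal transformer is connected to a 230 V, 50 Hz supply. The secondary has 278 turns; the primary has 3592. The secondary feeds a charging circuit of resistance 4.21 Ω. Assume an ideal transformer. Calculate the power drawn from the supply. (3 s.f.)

P ≈ 75.3 W

V_s = V_p × N_s/N_p = 230 × 278/3592 = 17.801 V.
I_s = V_s/R = 17.801/4.21 = 4.2282 A.
I_p = I_s × N_s/N_p = 4.2282 × 278/3592 = 0.32724 A.
P = V_p I_p = 230 × 0.32724 = 75.3 W.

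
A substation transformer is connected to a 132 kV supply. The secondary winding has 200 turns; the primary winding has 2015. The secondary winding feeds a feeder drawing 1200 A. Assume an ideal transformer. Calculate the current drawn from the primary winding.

For an ideal transformer I_p N_p = I_s N_s, so I_p = 1200 × 200/2015 = 119 A.

I_p ≈ 119 A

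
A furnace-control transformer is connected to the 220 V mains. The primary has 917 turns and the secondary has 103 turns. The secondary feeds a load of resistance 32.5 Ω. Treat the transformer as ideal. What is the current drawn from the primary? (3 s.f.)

V_s = V_p × N_s/N_p = 220 × 103/917 = 24.711 V.
I_s = V_s/R = 24.711/32.5 = 0.76034 A.
For an ideal transformer I_p N_p = I_s N_s, so I_p = 0.76034 × 103/917 = 0.0854 A.

I_p ≈ 0.0854 A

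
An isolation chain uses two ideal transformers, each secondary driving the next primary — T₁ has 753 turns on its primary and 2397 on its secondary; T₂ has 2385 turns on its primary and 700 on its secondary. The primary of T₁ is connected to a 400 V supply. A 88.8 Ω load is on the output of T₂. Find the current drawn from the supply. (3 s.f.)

Secondary of T₁: V = 400.00 × 2397/753 = 1273.3 V.
Secondary of T₂: V = 1273.3 × 700/2385 = 373.72 V.
I_load = 373.72/88.8 = 4.2085 A, so P_out = 373.72 × 4.2085 = 1572.8 W.
All ideal ⇒ P_in = P_out, so I_supply = 1572.8/400 = 3.93 A.

I_supply ≈ 3.93 A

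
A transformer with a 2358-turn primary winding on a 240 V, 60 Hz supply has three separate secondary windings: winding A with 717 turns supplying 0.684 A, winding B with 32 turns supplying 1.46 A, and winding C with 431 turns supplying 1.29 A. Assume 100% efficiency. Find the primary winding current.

V_A = 240 × 717/2358 = 72.977 V; V_B = 240 × 32/2358 = 3.2570 V; V_C = 240 × 431/2358 = 43.868 V.
P_out = V_A I_A + V_B I_B + V_C I_C = 72.977×0.684 + 3.2570×1.46 + 43.868×1.29 = 49.916 + 4.7552 + 56.589 = 111.26 W.
Ideal ⇒ P_in = P_out, so I_p = P_out/V_p = 111.26/240 = 0.464 A.

I_p ≈ 0.464 A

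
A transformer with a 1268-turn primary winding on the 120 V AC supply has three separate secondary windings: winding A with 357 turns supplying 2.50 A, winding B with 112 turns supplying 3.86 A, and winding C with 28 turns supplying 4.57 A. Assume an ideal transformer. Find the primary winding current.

V_A = 120 × 357/1268 = 33.785 V; V_B = 120 × 112/1268 = 10.599 V; V_C = 120 × 28/1268 = 2.6498 V.
P_out = V_A I_A + V_B I_B + V_C I_C = 33.785×2.50 + 10.599×3.86 + 2.6498×4.57 = 84.464 + 40.914 + 12.110 = 137.49 W.
Ideal ⇒ P_in = P_out, so I_p = P_out/V_p = 137.49/120 = 1.15 A.

I_p ≈ 1.15 A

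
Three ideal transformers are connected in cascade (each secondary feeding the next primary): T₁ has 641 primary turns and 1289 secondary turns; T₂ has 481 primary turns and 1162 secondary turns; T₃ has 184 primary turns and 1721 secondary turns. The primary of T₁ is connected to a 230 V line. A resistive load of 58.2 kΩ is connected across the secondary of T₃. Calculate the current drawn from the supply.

I_supply ≈ 8.16 A

Secondary of T₁: V = 230.00 × 1289/641 = 462.51 V.
Secondary of T₂: V = 462.51 × 1162/481 = 1117.3 V.
Secondary of T₃: V = 1117.3 × 1721/184 = 10451 V.
I_load = 10451/58200 = 0.17957 A, so P_out = 10451 × 0.17957 = 1876.6 W.
All ideal ⇒ P_in = P_out, so I_supply = 1876.6/230 = 8.16 A.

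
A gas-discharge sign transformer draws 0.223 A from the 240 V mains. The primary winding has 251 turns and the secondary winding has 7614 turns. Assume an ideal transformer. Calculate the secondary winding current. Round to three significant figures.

I_s/I_p = N_p/N_s, so I_s = 0.223 × 251/7614 = 0.00735 A.

I_s ≈ 0.00735 A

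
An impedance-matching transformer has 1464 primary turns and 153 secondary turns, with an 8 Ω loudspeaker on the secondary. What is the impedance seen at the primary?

Z_p ≈ 732 Ω

Z_p = (N_p/N_s)² × Z_s = (1464/153)² × 8 = 732 Ω.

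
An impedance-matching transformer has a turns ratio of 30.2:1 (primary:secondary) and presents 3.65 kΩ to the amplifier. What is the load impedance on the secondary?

Z_s = Z_p/(N_p/N_s)² = 3650/30.2² = 4.00 Ω.

Z_s ≈ 4.00 Ω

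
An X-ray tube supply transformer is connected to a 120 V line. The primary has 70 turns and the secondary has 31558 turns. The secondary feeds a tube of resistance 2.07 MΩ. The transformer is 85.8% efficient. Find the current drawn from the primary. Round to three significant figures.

I_p ≈ 13.7 A

V_s = 120 × 31558/70 = 54099 V.
I_s = V_s/R = 54099/(2.07×10^6) = 0.026135 A.
P_out = V_s I_s = 54099 × 0.026135 = 1413.9 W.
P_in = P_out/η = 1413.9/0.858 = 1647.9 W.
I_p = P_in/V_p = 1647.9/120 = 13.7 A.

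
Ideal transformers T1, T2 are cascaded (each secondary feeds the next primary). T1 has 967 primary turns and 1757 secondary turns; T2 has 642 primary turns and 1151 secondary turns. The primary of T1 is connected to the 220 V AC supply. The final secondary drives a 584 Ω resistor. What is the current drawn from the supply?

I_supply ≈ 4.00 A

After T1: V = 220.00 × 1757/967 = 399.73 V.
After T2: V = 399.73 × 1151/642 = 716.65 V.
I_load = 716.65/584 = 1.2271 A, so P_out = 716.65 × 1.2271 = 879.43 W.
All ideal ⇒ P_in = P_out, so I_supply = 879.43/220 = 4.00 A.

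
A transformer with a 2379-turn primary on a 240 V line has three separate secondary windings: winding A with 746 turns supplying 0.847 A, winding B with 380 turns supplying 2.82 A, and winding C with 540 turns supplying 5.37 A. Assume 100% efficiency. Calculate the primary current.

V_A = 240 × 746/2379 = 75.259 V; V_B = 240 × 380/2379 = 38.335 V; V_C = 240 × 540/2379 = 54.477 V.
P_out = V_A I_A + V_B I_B + V_C I_C = 75.259×0.847 + 38.335×2.82 + 54.477×5.37 = 63.744 + 108.11 + 292.54 = 464.39 W.
Ideal ⇒ P_in = P_out, so I_p = P_out/V_p = 464.39/240 = 1.93 A.

I_p ≈ 1.93 A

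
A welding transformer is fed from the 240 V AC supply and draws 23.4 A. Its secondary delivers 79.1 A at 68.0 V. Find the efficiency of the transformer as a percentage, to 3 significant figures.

P_in = 240 × 23.4 = 5616.00 W.
P_out = 68.0 × 79.1 = 5378.80 W.
η = P_out/P_in = 5378.80/5616.00 = 0.958.

η ≈ 95.8%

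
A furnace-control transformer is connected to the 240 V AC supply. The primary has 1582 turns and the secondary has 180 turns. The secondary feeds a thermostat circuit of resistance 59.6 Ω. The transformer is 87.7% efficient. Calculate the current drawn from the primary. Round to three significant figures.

V_s = 240 × 180/1582 = 27.307 V.
I_s = V_s/R = 27.307/59.6 = 0.45817 A.
P_out = V_s I_s = 27.307 × 0.45817 = 12.511 W.
P_in = P_out/η = 12.511/0.877 = 14.266 W.
I_p = P_in/V_p = 14.266/240 = 0.0594 A.

I_p ≈ 0.0594 A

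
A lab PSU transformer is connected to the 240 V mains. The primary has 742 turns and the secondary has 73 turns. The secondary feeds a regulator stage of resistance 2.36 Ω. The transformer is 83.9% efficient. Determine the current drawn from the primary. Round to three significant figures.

V_s = 240 × 73/742 = 23.612 V.
I_s = V_s/R = 23.612/2.36 = 10.005 A.
P_out = V_s I_s = 23.612 × 10.005 = 236.24 W.
P_in = P_out/η = 236.24/0.839 = 281.57 W.
I_p = P_in/V_p = 281.57/240 = 1.17 A.

I_p ≈ 1.17 A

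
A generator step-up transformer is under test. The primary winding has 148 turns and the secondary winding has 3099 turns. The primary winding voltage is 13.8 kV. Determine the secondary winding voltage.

V_s/V_p = N_s/N_p, so V_s = 13800 × 3099/148 = 289000 V.

V_s ≈ 289000 V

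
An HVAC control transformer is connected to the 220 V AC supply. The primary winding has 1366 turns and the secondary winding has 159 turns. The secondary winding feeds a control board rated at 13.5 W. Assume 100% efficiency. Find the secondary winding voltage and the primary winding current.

V_s ≈ 25.6 V, I_p ≈ 0.0614 A

V_s = V_p × N_s/N_p = 220 × 159/1366 = 25.608 V.
I_s = P/V_s = 13.5/25.608 = 0.52719 A.
I_p = I_s × N_s/N_p = 0.52719 × 159/1366 = 0.0614 A.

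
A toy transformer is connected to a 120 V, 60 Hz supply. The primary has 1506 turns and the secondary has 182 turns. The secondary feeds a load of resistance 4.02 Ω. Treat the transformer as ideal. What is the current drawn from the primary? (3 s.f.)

I_p ≈ 0.436 A

V_s = V_p × N_s/N_p = 120 × 182/1506 = 14.502 V.
I_s = V_s/R = 14.502/4.02 = 3.6075 A.
For an ideal transformer I_p N_p = I_s N_s, so I_p = 3.6075 × 182/1506 = 0.436 A.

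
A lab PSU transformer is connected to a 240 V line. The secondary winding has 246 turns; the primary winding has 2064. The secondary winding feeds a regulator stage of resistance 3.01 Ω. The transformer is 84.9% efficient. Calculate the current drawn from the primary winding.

V_s = 240 × 246/2064 = 28.605 V.
I_s = V_s/R = 28.605/3.01 = 9.5032 A.
P_out = V_s I_s = 28.605 × 9.5032 = 271.84 W.
P_in = P_out/η = 271.84/0.849 = 320.18 W.
I_p = P_in/V_p = 320.18/240 = 1.33 A.

I_p ≈ 1.33 A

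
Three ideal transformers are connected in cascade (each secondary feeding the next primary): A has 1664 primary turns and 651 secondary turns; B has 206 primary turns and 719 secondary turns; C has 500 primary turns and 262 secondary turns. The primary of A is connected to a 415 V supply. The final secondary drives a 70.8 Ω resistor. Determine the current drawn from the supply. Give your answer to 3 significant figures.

After A: V = 415.00 × 651/1664 = 162.36 V.
After B: V = 162.36 × 719/206 = 566.68 V.
After C: V = 566.68 × 262/500 = 296.94 V.
I_load = 296.94/70.8 = 4.1941 A, so P_out = 296.94 × 4.1941 = 1245.4 W.
All ideal ⇒ P_in = P_out, so I_supply = 1245.4/415 = 3.00 A.

I_supply ≈ 3.00 A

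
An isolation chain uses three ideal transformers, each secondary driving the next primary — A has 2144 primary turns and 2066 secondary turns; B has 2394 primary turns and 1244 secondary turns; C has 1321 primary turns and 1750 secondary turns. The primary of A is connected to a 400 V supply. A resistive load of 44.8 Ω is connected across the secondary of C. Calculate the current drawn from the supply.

Secondary of A: V = 400.00 × 2066/2144 = 385.45 V.
Secondary of B: V = 385.45 × 1244/2394 = 200.29 V.
Secondary of C: V = 200.29 × 1750/1321 = 265.34 V.
I_load = 265.34/44.8 = 5.9227 A, so P_out = 265.34 × 5.9227 = 1571.5 W.
All ideal ⇒ P_in = P_out, so I_supply = 1571.5/400 = 3.93 A.

I_supply ≈ 3.93 A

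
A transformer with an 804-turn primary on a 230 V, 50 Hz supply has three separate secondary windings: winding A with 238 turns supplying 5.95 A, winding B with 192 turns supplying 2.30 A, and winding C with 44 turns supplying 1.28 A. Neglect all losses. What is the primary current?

I_p ≈ 2.38 A

V_A = 230 × 238/804 = 68.085 V; V_B = 230 × 192/804 = 54.925 V; V_C = 230 × 44/804 = 12.587 V.
P_out = V_A I_A + V_B I_B + V_C I_C = 68.085×5.95 + 54.925×2.30 + 12.587×1.28 = 405.10 + 126.33 + 16.111 = 547.54 W.
Ideal ⇒ P_in = P_out, so I_p = P_out/V_p = 547.54/230 = 2.38 A.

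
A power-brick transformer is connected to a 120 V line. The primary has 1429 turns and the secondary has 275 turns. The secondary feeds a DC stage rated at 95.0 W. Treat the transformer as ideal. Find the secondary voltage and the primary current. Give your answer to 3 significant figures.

V_s ≈ 23.1 V, I_p ≈ 0.792 A

V_s = V_p × N_s/N_p = 120 × 275/1429 = 23.093 V.
I_s = P/V_s = 95.0/23.093 = 4.1138 A.
I_p = I_s × N_s/N_p = 4.1138 × 275/1429 = 0.792 A.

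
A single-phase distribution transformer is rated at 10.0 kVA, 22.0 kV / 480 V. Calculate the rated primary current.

I_p = S/V_p = 10000/22000 = 0.455 A.

I_p ≈ 0.455 A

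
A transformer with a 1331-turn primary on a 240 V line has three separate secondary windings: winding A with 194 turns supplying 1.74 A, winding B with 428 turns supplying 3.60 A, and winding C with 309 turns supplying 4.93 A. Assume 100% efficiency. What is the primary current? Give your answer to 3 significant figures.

I_p ≈ 2.56 A

V_A = 240 × 194/1331 = 34.981 V; V_B = 240 × 428/1331 = 77.175 V; V_C = 240 × 309/1331 = 55.718 V.
P_out = V_A I_A + V_B I_B + V_C I_C = 34.981×1.74 + 77.175×3.60 + 55.718×4.93 = 60.867 + 277.83 + 274.69 = 613.38 W.
Ideal ⇒ P_in = P_out, so I_p = P_out/V_p = 613.38/240 = 2.56 A.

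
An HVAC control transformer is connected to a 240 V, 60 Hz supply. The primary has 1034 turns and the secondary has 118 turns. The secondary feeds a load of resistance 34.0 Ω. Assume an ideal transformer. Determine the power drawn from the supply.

P ≈ 22.1 W

V_s = V_p × N_s/N_p = 240 × 118/1034 = 27.389 V.
I_s = V_s/R = 27.389/34.0 = 0.80555 A.
I_p = I_s × N_s/N_p = 0.80555 × 118/1034 = 0.091930 A.
P = V_p I_p = 240 × 0.091930 = 22.1 W.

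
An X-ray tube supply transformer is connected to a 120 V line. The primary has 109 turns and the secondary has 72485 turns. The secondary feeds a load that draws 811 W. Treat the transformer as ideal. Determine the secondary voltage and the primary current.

V_s = V_p × N_s/N_p = 120 × 72485/109 = 79800 V.
I_s = P/V_s = 811/79800 = 0.010163 A.
I_p = I_s × N_s/N_p = 0.010163 × 72485/109 = 6.76 A.

V_s ≈ 79800 V, I_p ≈ 6.76 A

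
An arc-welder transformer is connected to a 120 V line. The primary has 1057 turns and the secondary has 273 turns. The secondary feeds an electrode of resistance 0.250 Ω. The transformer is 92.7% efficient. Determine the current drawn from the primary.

I_p ≈ 34.5 A

V_s = 120 × 273/1057 = 30.993 V.
I_s = V_s/R = 30.993/0.250 = 123.97 A.
P_out = V_s I_s = 30.993 × 123.97 = 3842.4 W.
P_in = P_out/η = 3842.4/0.927 = 4144.9 W.
I_p = P_in/V_p = 4144.9/120 = 34.5 A.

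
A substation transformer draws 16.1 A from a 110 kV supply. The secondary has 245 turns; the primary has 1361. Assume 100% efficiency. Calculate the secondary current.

I_s ≈ 89.4 A

I_s/I_p = N_p/N_s, so I_s = 16.1 × 1361/245 = 89.4 A.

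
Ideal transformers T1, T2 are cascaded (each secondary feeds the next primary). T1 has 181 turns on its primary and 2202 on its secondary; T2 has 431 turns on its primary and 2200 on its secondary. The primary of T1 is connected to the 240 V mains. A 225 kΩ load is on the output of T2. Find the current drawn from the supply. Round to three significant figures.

I_supply ≈ 4.11 A

Secondary of T1: V = 240.00 × 2202/181 = 2919.8 V.
Secondary of T2: V = 2919.8 × 2200/431 = 14904 V.
I_load = 14904/225000 = 0.066239 A, so P_out = 14904 × 0.066239 = 987.21 W.
All ideal ⇒ P_in = P_out, so I_supply = 987.21/240 = 4.11 A.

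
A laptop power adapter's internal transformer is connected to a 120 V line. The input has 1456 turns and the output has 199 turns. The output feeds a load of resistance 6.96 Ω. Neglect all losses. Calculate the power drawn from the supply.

P ≈ 38.6 W

V_out = V_in × N_out/N_in = 120 × 199/1456 = 16.401 V.
I_out = V_out/R = 16.401/6.96 = 2.3565 A.
I_in = I_out × N_out/N_in = 2.3565 × 199/1456 = 0.32207 A.
P = V_in I_in = 120 × 0.32207 = 38.6 W.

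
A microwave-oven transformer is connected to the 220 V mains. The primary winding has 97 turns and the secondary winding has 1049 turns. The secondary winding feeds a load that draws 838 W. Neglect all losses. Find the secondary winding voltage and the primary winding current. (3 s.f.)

V_s = V_p × N_s/N_p = 220 × 1049/97 = 2379.2 V.
I_s = P/V_s = 838/2379.2 = 0.35222 A.
I_p = I_s × N_s/N_p = 0.35222 × 1049/97 = 3.81 A.

V_s ≈ 2380 V, I_p ≈ 3.81 A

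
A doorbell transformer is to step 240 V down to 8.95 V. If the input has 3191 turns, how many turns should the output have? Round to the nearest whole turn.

N_out/N_in = V_out/V_in, so N_out = 3191 × 8.95/240 = 119.0 ≈ 119 turns.

N_out = 119 turns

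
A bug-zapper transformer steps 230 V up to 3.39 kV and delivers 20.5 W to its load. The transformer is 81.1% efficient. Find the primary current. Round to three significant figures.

I_p ≈ 0.110 A

P_in = P_out/η = 20.5/0.811 = 25.277 W.
I_p = P_in/V_p = 25.277/230 = 0.110 A.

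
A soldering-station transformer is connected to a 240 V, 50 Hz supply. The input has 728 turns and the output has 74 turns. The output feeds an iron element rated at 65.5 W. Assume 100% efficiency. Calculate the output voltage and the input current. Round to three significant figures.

V_out = V_in × N_out/N_in = 240 × 74/728 = 24.396 V.
I_out = P/V_out = 65.5/24.396 = 2.6849 A.
I_in = I_out × N_out/N_in = 2.6849 × 74/728 = 0.273 A.

V_out ≈ 24.4 V, I_in ≈ 0.273 A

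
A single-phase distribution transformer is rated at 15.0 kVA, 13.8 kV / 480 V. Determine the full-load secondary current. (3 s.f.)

I_s = S/V_s = 15000/480 = 31.2 A.

I_s ≈ 31.2 A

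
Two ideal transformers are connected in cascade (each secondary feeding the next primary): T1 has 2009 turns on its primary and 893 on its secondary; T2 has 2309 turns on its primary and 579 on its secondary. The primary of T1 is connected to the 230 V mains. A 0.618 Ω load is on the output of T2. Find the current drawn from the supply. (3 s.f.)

After T1: V = 230.00 × 893/2009 = 102.23 V.
After T2: V = 102.23 × 579/2309 = 25.636 V.
I_load = 25.636/0.618 = 41.483 A, so P_out = 25.636 × 41.483 = 1063.5 W.
All ideal ⇒ P_in = P_out, so I_supply = 1063.5/230 = 4.62 A.

I_supply ≈ 4.62 A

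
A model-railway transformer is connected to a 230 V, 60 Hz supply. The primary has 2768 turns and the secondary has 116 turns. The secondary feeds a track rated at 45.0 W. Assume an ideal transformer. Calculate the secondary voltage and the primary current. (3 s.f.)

V_s ≈ 9.64 V, I_p ≈ 0.196 A

V_s = V_p × N_s/N_p = 230 × 116/2768 = 9.6387 V.
I_s = P/V_s = 45.0/9.6387 = 4.6687 A.
I_p = I_s × N_s/N_p = 4.6687 × 116/2768 = 0.196 A.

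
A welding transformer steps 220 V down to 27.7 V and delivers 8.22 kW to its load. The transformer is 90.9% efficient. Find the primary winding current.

I_p ≈ 41.1 A

P_in = P_out/η = 8220/0.909 = 9042.9 W.
I_p = P_in/V_p = 9042.9/220 = 41.1 A.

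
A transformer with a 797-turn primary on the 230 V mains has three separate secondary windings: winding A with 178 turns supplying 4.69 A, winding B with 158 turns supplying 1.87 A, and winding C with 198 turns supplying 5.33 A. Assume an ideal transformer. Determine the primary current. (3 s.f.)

V_A = 230 × 178/797 = 51.368 V; V_B = 230 × 158/797 = 45.596 V; V_C = 230 × 198/797 = 57.139 V.
P_out = V_A I_A + V_B I_B + V_C I_C = 51.368×4.69 + 45.596×1.87 + 57.139×5.33 = 240.91 + 85.264 + 304.55 = 630.73 W.
Ideal ⇒ P_in = P_out, so I_p = P_out/V_p = 630.73/230 = 2.74 A.

I_p ≈ 2.74 A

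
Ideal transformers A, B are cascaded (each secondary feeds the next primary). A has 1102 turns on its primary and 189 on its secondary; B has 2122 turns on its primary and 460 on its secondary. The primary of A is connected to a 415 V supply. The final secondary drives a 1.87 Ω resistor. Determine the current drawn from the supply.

After A: V = 415.00 × 189/1102 = 71.175 V.
After B: V = 71.175 × 460/2122 = 15.429 V.
I_load = 15.429/1.87 = 8.2509 A, so P_out = 15.429 × 8.2509 = 127.30 W.
All ideal ⇒ P_in = P_out, so I_supply = 127.30/415 = 0.307 A.

I_supply ≈ 0.307 A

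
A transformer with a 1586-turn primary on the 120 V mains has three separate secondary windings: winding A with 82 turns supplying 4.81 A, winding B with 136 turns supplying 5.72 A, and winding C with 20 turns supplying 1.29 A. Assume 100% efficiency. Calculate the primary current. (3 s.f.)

V_A = 120 × 82/1586 = 6.2043 V; V_B = 120 × 136/1586 = 10.290 V; V_C = 120 × 20/1586 = 1.5132 V.
P_out = V_A I_A + V_B I_B + V_C I_C = 6.2043×4.81 + 10.290×5.72 + 1.5132×1.29 = 29.843 + 58.859 + 1.9521 = 90.654 W.
Ideal ⇒ P_in = P_out, so I_p = P_out/V_p = 90.654/120 = 0.755 A.

I_p ≈ 0.755 A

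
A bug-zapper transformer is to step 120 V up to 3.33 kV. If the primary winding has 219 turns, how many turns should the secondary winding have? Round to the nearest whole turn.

N_s = 6077 turns

N_s/N_p = V_s/V_p, so N_s = 219 × 3330/120 = 6077.2 ≈ 6077 turns.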